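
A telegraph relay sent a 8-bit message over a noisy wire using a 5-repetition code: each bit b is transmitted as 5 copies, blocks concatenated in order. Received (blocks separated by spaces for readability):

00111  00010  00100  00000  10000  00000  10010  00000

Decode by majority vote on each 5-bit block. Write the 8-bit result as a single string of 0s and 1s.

10000000

Block 1 (00111): 3 ones → 1
Block 2 (00010): 1 one → 0
Block 3 (00100): 1 one → 0
Block 4 (00000): 0 ones → 0
Block 5 (10000): 1 one → 0
Block 6 (00000): 0 ones → 0
Block 7 (10010): 2 ones → 0
Block 8 (00000): 0 ones → 0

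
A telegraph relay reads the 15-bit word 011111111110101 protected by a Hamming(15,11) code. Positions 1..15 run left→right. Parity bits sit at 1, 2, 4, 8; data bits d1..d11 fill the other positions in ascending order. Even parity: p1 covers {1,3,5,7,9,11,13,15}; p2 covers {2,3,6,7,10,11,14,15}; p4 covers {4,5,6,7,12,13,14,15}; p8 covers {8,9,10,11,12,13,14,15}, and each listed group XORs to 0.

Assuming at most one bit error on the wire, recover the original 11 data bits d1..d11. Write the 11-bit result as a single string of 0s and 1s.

01111110101

s1 (pos 1,3,5,7,9,11,13,15): 0⊕1⊕1⊕1⊕1⊕1⊕1⊕1 = 1
s2 (pos 2,3,6,7,10,11,14,15): 1⊕1⊕1⊕1⊕1⊕1⊕0⊕1 = 1
s4 (pos 4,5,6,7,12,13,14,15): 1⊕1⊕1⊕1⊕0⊕1⊕0⊕1 = 0
s8 (pos 8,9,10,11,12,13,14,15): 1⊕1⊕1⊕1⊕0⊕1⊕0⊕1 = 0
Syndrome s8…s1 = 0011 → error at position 3.
Flip position 3: 011111111110101 → 010111111110101
Read data bits from positions 3,5,6,7,9,10,11,12,13,14,15: 01111110101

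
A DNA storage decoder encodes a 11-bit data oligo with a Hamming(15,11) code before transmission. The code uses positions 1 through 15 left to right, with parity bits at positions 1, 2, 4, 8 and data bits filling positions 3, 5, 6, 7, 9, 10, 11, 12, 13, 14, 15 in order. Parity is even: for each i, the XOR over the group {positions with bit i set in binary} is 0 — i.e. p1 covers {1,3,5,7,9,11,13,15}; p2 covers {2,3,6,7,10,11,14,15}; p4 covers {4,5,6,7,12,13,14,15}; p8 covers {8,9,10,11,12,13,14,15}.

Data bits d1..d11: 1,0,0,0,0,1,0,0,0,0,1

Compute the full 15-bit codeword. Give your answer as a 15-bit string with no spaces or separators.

Place data at non-parity positions: p1 p2 1 p4 0 0 0 p8 0 1 0 0 0 0 1
p1 (pos 1,3,5,7,9,11,13,15): XOR of data positions = 1⊕0⊕0⊕0⊕0⊕0⊕1 = 0
p2 (pos 2,3,6,7,10,11,14,15): XOR of data positions = 1⊕0⊕0⊕1⊕0⊕0⊕1 = 1
p4 (pos 4,5,6,7,12,13,14,15): XOR of data positions = 0⊕0⊕0⊕0⊕0⊕0⊕1 = 1
p8 (pos 8,9,10,11,12,13,14,15): XOR of data positions = 0⊕1⊕0⊕0⊕0⊕0⊕1 = 0
Codeword: 011100000100001

011100000100001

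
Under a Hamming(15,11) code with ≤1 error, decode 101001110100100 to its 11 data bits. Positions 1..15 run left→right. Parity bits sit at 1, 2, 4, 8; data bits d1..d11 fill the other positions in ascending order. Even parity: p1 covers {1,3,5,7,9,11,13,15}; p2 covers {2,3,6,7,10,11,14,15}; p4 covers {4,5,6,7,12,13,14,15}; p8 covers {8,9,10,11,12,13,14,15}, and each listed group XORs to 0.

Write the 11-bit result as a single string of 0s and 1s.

s1 (pos 1,3,5,7,9,11,13,15): 1⊕1⊕0⊕1⊕0⊕0⊕1⊕0 = 0
s2 (pos 2,3,6,7,10,11,14,15): 0⊕1⊕1⊕1⊕1⊕0⊕0⊕0 = 0
s4 (pos 4,5,6,7,12,13,14,15): 0⊕0⊕1⊕1⊕0⊕1⊕0⊕0 = 1
s8 (pos 8,9,10,11,12,13,14,15): 1⊕0⊕1⊕0⊕0⊕1⊕0⊕0 = 1
Syndrome s8…s1 = 1100 → error at position 12.
Flip position 12: 101001110100100 → 101001110101100
Read data bits from positions 3,5,6,7,9,10,11,12,13,14,15: 10110101100

10110101100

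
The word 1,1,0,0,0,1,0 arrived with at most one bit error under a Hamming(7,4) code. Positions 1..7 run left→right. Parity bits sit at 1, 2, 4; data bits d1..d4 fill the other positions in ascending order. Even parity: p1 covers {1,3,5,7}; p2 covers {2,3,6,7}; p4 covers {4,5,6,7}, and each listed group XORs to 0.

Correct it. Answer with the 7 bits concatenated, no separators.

1100110

s1 (pos 1,3,5,7): 1⊕0⊕0⊕0 = 1
s2 (pos 2,3,6,7): 1⊕0⊕1⊕0 = 0
s4 (pos 4,5,6,7): 0⊕0⊕1⊕0 = 1
Syndrome s4…s1 = 101 → error at position 5.
Flip position 5: 1100010 → 1100110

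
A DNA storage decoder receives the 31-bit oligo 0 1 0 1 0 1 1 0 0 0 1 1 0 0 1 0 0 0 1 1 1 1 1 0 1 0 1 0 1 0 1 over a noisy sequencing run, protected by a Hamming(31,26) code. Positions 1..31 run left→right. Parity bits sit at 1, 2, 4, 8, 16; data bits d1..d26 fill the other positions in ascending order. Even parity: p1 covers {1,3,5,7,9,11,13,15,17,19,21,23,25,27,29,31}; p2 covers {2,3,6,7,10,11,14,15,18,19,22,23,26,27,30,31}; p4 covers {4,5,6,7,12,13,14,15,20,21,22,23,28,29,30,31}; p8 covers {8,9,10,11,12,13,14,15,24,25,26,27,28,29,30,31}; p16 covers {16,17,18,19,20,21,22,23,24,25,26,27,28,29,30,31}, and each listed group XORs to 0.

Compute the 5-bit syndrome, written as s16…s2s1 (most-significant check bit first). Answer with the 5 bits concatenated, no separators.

11100

s1 (pos 1,3,5,7,9,11,13,15,17,19,21,23,25,27,29,31): 0⊕0⊕0⊕1⊕0⊕1⊕0⊕1⊕0⊕1⊕1⊕1⊕1⊕1⊕1⊕1 = 0
s2 (pos 2,3,6,7,10,11,14,15,18,19,22,23,26,27,30,31): 1⊕0⊕1⊕1⊕0⊕1⊕0⊕1⊕0⊕1⊕1⊕1⊕0⊕1⊕0⊕1 = 0
s4 (pos 4,5,6,7,12,13,14,15,20,21,22,23,28,29,30,31): 1⊕0⊕1⊕1⊕1⊕0⊕0⊕1⊕1⊕1⊕1⊕1⊕0⊕1⊕0⊕1 = 1
s8 (pos 8,9,10,11,12,13,14,15,24,25,26,27,28,29,30,31): 0⊕0⊕0⊕1⊕1⊕0⊕0⊕1⊕0⊕1⊕0⊕1⊕0⊕1⊕0⊕1 = 1
s16 (pos 16,17,18,19,20,21,22,23,24,25,26,27,28,29,30,31): 0⊕0⊕0⊕1⊕1⊕1⊕1⊕1⊕0⊕1⊕0⊕1⊕0⊕1⊕0⊕1 = 1
Syndrome s16…s1 = 11100 → error at position 28.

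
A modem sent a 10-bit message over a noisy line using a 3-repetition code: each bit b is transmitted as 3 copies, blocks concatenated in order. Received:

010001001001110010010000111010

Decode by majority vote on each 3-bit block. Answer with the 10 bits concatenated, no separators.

Block 1 (010): 1 one → 0
Block 2 (001): 1 one → 0
Block 3 (001): 1 one → 0
Block 4 (001): 1 one → 0
Block 5 (110): 2 ones → 1
Block 6 (010): 1 one → 0
Block 7 (010): 1 one → 0
Block 8 (000): 0 ones → 0
Block 9 (111): 3 ones → 1
Block 10 (010): 1 one → 0

0000100010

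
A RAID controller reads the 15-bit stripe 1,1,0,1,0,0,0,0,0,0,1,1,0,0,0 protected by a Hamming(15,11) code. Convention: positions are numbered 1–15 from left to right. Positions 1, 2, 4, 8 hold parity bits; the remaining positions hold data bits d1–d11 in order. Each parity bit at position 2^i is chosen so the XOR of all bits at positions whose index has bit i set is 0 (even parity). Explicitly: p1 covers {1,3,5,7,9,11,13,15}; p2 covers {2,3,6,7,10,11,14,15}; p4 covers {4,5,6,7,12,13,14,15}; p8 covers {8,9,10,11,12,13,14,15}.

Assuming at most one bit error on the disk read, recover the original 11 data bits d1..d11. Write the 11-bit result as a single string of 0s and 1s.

s1 (pos 1,3,5,7,9,11,13,15): 1⊕0⊕0⊕0⊕0⊕1⊕0⊕0 = 0
s2 (pos 2,3,6,7,10,11,14,15): 1⊕0⊕0⊕0⊕0⊕1⊕0⊕0 = 0
s4 (pos 4,5,6,7,12,13,14,15): 1⊕0⊕0⊕0⊕1⊕0⊕0⊕0 = 0
s8 (pos 8,9,10,11,12,13,14,15): 0⊕0⊕0⊕1⊕1⊕0⊕0⊕0 = 0
Syndrome s8…s1 = 0000 → no error.
Read data bits from positions 3,5,6,7,9,10,11,12,13,14,15: 00000011000

00000011000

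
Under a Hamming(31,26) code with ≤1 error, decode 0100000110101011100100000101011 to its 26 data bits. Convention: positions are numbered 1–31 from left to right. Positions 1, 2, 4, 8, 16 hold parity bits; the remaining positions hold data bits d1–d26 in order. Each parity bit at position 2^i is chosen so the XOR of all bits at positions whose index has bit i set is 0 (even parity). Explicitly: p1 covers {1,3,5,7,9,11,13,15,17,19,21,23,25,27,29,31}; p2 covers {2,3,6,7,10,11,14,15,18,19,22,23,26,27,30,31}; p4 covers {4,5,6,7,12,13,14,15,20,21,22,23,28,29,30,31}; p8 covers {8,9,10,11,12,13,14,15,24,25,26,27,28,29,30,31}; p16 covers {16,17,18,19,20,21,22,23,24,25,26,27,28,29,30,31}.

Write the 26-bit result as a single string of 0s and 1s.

s1 (pos 1,3,5,7,9,11,13,15,17,19,21,23,25,27,29,31): 0⊕0⊕0⊕0⊕1⊕1⊕1⊕1⊕1⊕0⊕0⊕0⊕0⊕0⊕0⊕1 = 0
s2 (pos 2,3,6,7,10,11,14,15,18,19,22,23,26,27,30,31): 1⊕0⊕0⊕0⊕0⊕1⊕0⊕1⊕0⊕0⊕0⊕0⊕1⊕0⊕1⊕1 = 0
s4 (pos 4,5,6,7,12,13,14,15,20,21,22,23,28,29,30,31): 0⊕0⊕0⊕0⊕0⊕1⊕0⊕1⊕1⊕0⊕0⊕0⊕1⊕0⊕1⊕1 = 0
s8 (pos 8,9,10,11,12,13,14,15,24,25,26,27,28,29,30,31): 1⊕1⊕0⊕1⊕0⊕1⊕0⊕1⊕0⊕0⊕1⊕0⊕1⊕0⊕1⊕1 = 1
s16 (pos 16,17,18,19,20,21,22,23,24,25,26,27,28,29,30,31): 1⊕1⊕0⊕0⊕1⊕0⊕0⊕0⊕0⊕0⊕1⊕0⊕1⊕0⊕1⊕1 = 1
Syndrome s16…s1 = 11000 → error at position 24.
Flip position 24: 0100000110101011100100000101011 → 0100000110101011100100010101011
Read data bits from positions 3,5,6,7,9,10,11,12,13,14,15,17,18,19,20,21,22,23,24,25,26,27,28,29,30,31: 00001010101100100010101011

00001010101100100010101011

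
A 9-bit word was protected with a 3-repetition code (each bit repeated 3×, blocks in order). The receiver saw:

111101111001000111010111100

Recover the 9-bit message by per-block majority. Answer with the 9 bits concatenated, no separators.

111001010

Block 1 (111): 3 ones → 1
Block 2 (101): 2 ones → 1
Block 3 (111): 3 ones → 1
Block 4 (001): 1 one → 0
Block 5 (000): 0 ones → 0
Block 6 (111): 3 ones → 1
Block 7 (010): 1 one → 0
Block 8 (111): 3 ones → 1
Block 9 (100): 1 one → 0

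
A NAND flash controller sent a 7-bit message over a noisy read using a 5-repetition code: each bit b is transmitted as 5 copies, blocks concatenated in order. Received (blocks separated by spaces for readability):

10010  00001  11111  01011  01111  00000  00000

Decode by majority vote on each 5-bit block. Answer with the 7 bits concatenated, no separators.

Block 1 (10010): 2 ones → 0
Block 2 (00001): 1 one → 0
Block 3 (11111): 5 ones → 1
Block 4 (01011): 3 ones → 1
Block 5 (01111): 4 ones → 1
Block 6 (00000): 0 ones → 0
Block 7 (00000): 0 ones → 0

0011100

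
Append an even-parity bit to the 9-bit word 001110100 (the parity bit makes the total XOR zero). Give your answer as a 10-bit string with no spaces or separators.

0011101000

XOR of the 9 data bits: 0⊕0⊕1⊕1⊕1⊕0⊕1⊕0⊕0 = 0
Parity bit = 0 (so all 10 bits XOR to 0).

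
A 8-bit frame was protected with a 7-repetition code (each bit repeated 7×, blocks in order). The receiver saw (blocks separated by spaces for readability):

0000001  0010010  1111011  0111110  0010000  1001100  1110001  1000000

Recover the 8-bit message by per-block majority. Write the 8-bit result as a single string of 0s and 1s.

00110010

Block 1 (0000001): 1 one → 0
Block 2 (0010010): 2 ones → 0
Block 3 (1111011): 6 ones → 1
Block 4 (0111110): 5 ones → 1
Block 5 (0010000): 1 one → 0
Block 6 (1001100): 3 ones → 0
Block 7 (1110001): 4 ones → 1
Block 8 (1000000): 1 one → 0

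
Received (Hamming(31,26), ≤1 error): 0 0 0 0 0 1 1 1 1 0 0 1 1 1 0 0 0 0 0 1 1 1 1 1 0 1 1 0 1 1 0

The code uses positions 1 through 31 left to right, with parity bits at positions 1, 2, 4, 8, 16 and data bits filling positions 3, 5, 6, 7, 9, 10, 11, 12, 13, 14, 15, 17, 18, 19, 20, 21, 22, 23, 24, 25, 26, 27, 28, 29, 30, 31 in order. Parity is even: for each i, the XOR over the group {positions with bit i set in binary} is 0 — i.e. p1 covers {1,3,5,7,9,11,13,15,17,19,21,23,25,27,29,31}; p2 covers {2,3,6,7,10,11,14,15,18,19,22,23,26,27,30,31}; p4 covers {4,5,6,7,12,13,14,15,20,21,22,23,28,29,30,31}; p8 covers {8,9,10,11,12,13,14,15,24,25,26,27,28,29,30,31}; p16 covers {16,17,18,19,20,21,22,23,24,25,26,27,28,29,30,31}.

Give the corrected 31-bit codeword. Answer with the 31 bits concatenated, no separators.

0000011110011100000101110110110

s1 (pos 1,3,5,7,9,11,13,15,17,19,21,23,25,27,29,31): 0⊕0⊕0⊕1⊕1⊕0⊕1⊕0⊕0⊕0⊕1⊕1⊕0⊕1⊕1⊕0 = 1
s2 (pos 2,3,6,7,10,11,14,15,18,19,22,23,26,27,30,31): 0⊕0⊕1⊕1⊕0⊕0⊕1⊕0⊕0⊕0⊕1⊕1⊕1⊕1⊕1⊕0 = 0
s4 (pos 4,5,6,7,12,13,14,15,20,21,22,23,28,29,30,31): 0⊕0⊕1⊕1⊕1⊕1⊕1⊕0⊕1⊕1⊕1⊕1⊕0⊕1⊕1⊕0 = 1
s8 (pos 8,9,10,11,12,13,14,15,24,25,26,27,28,29,30,31): 1⊕1⊕0⊕0⊕1⊕1⊕1⊕0⊕1⊕0⊕1⊕1⊕0⊕1⊕1⊕0 = 0
s16 (pos 16,17,18,19,20,21,22,23,24,25,26,27,28,29,30,31): 0⊕0⊕0⊕0⊕1⊕1⊕1⊕1⊕1⊕0⊕1⊕1⊕0⊕1⊕1⊕0 = 1
Syndrome s16…s1 = 10101 → error at position 21.
Flip position 21: 0000011110011100000111110110110 → 0000011110011100000101110110110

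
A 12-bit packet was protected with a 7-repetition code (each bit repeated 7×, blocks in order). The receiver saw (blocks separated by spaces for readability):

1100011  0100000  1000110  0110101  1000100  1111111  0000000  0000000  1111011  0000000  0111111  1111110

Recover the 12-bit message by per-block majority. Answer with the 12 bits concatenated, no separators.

Block 1 (1100011): 4 ones → 1
Block 2 (0100000): 1 one → 0
Block 3 (1000110): 3 ones → 0
Block 4 (0110101): 4 ones → 1
Block 5 (1000100): 2 ones → 0
Block 6 (1111111): 7 ones → 1
Block 7 (0000000): 0 ones → 0
Block 8 (0000000): 0 ones → 0
Block 9 (1111011): 6 ones → 1
Block 10 (0000000): 0 ones → 0
Block 11 (0111111): 6 ones → 1
Block 12 (1111110): 6 ones → 1

100101001011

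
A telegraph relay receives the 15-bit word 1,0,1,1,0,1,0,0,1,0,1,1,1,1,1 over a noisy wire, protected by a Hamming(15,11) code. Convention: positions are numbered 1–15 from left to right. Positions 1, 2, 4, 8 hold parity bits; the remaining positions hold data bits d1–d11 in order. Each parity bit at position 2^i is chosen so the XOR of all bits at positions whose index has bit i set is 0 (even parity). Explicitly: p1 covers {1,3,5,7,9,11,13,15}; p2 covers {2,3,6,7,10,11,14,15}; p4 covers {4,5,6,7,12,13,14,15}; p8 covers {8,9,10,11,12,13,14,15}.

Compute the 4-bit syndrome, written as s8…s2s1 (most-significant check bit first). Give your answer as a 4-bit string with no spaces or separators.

s1 (pos 1,3,5,7,9,11,13,15): 1⊕1⊕0⊕0⊕1⊕1⊕1⊕1 = 0
s2 (pos 2,3,6,7,10,11,14,15): 0⊕1⊕1⊕0⊕0⊕1⊕1⊕1 = 1
s4 (pos 4,5,6,7,12,13,14,15): 1⊕0⊕1⊕0⊕1⊕1⊕1⊕1 = 0
s8 (pos 8,9,10,11,12,13,14,15): 0⊕1⊕0⊕1⊕1⊕1⊕1⊕1 = 0
Syndrome s8…s1 = 0010 → error at position 2.

0010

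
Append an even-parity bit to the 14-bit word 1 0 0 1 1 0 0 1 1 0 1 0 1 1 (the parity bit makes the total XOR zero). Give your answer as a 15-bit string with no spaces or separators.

XOR of the 14 data bits: 1⊕0⊕0⊕1⊕1⊕0⊕0⊕1⊕1⊕0⊕1⊕0⊕1⊕1 = 0
Parity bit = 0 (so all 15 bits XOR to 0).

100110011010110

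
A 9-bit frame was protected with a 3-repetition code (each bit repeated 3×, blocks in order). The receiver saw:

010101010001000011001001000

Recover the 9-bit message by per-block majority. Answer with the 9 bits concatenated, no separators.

010001000

Block 1 (010): 1 one → 0
Block 2 (101): 2 ones → 1
Block 3 (010): 1 one → 0
Block 4 (001): 1 one → 0
Block 5 (000): 0 ones → 0
Block 6 (011): 2 ones → 1
Block 7 (001): 1 one → 0
Block 8 (001): 1 one → 0
Block 9 (000): 0 ones → 0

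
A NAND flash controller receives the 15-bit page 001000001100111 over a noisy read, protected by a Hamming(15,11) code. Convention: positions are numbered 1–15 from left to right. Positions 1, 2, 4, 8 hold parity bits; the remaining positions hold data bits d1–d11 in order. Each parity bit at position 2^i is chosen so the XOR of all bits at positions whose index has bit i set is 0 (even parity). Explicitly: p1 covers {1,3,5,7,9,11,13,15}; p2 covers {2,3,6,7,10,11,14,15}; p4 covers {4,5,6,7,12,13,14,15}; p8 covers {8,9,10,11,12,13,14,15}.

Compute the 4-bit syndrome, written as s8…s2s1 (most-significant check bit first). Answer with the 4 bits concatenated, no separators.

s1 (pos 1,3,5,7,9,11,13,15): 0⊕1⊕0⊕0⊕1⊕0⊕1⊕1 = 0
s2 (pos 2,3,6,7,10,11,14,15): 0⊕1⊕0⊕0⊕1⊕0⊕1⊕1 = 0
s4 (pos 4,5,6,7,12,13,14,15): 0⊕0⊕0⊕0⊕0⊕1⊕1⊕1 = 1
s8 (pos 8,9,10,11,12,13,14,15): 0⊕1⊕1⊕0⊕0⊕1⊕1⊕1 = 1
Syndrome s8…s1 = 1100 → error at position 12.

1100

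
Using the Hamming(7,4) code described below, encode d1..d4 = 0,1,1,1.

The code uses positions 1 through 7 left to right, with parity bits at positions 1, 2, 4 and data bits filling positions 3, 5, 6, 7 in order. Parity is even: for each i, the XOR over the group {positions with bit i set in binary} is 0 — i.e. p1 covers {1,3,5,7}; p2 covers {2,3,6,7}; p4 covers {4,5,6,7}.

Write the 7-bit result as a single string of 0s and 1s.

Place data at non-parity positions: p1 p2 0 p4 1 1 1
p1 (pos 1,3,5,7): XOR of data positions = 0⊕1⊕1 = 0
p2 (pos 2,3,6,7): XOR of data positions = 0⊕1⊕1 = 0
p4 (pos 4,5,6,7): XOR of data positions = 1⊕1⊕1 = 1
Codeword: 0001111

0001111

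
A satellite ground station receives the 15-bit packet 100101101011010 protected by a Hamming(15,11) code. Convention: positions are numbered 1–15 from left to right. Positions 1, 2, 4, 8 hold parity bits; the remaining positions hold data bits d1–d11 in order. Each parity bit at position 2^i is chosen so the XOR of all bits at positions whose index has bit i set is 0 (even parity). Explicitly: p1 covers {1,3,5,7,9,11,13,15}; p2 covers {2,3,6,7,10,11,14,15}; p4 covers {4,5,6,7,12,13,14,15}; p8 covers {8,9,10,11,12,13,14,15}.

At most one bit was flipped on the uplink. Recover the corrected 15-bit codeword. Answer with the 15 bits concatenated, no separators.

s1 (pos 1,3,5,7,9,11,13,15): 1⊕0⊕0⊕1⊕1⊕1⊕0⊕0 = 0
s2 (pos 2,3,6,7,10,11,14,15): 0⊕0⊕1⊕1⊕0⊕1⊕1⊕0 = 0
s4 (pos 4,5,6,7,12,13,14,15): 1⊕0⊕1⊕1⊕1⊕0⊕1⊕0 = 1
s8 (pos 8,9,10,11,12,13,14,15): 0⊕1⊕0⊕1⊕1⊕0⊕1⊕0 = 0
Syndrome s8…s1 = 0100 → error at position 4.
Flip position 4: 100101101011010 → 100001101011010

100001101011010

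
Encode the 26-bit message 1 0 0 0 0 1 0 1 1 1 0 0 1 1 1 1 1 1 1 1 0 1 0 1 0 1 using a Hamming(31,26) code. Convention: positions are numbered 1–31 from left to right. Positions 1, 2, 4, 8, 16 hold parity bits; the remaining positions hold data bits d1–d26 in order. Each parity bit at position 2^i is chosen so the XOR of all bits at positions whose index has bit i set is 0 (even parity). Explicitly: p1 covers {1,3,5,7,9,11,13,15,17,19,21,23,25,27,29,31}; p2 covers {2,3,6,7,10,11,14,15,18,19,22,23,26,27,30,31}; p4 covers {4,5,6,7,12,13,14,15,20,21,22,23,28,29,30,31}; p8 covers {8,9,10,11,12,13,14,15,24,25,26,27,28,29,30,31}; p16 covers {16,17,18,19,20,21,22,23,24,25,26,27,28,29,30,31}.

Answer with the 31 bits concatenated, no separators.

Place data at non-parity positions: p1 p2 1 p4 0 0 0 p8 0 1 0 1 1 1 0 p16 0 1 1 1 1 1 1 1 1 0 1 0 1 0 1
p1 (pos 1,3,5,7,9,11,13,15,17,19,21,23,25,27,29,31): XOR of data positions = 1⊕0⊕0⊕0⊕0⊕1⊕0⊕0⊕1⊕1⊕1⊕1⊕1⊕1⊕1 = 1
p2 (pos 2,3,6,7,10,11,14,15,18,19,22,23,26,27,30,31): XOR of data positions = 1⊕0⊕0⊕1⊕0⊕1⊕0⊕1⊕1⊕1⊕1⊕0⊕1⊕0⊕1 = 1
p4 (pos 4,5,6,7,12,13,14,15,20,21,22,23,28,29,30,31): XOR of data positions = 0⊕0⊕0⊕1⊕1⊕1⊕0⊕1⊕1⊕1⊕1⊕0⊕1⊕0⊕1 = 1
p8 (pos 8,9,10,11,12,13,14,15,24,25,26,27,28,29,30,31): XOR of data positions = 0⊕1⊕0⊕1⊕1⊕1⊕0⊕1⊕1⊕0⊕1⊕0⊕1⊕0⊕1 = 1
p16 (pos 16,17,18,19,20,21,22,23,24,25,26,27,28,29,30,31): XOR of data positions = 0⊕1⊕1⊕1⊕1⊕1⊕1⊕1⊕1⊕0⊕1⊕0⊕1⊕0⊕1 = 1
Codeword: 1111000101011101011111111010101

1111000101011101011111111010101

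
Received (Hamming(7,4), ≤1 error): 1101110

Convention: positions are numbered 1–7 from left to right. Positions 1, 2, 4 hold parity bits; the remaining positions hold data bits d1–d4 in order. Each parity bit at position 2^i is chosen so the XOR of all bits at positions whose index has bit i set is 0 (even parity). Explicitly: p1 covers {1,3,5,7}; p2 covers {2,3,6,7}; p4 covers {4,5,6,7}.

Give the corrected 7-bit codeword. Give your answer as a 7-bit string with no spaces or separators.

s1 (pos 1,3,5,7): 1⊕0⊕1⊕0 = 0
s2 (pos 2,3,6,7): 1⊕0⊕1⊕0 = 0
s4 (pos 4,5,6,7): 1⊕1⊕1⊕0 = 1
Syndrome s4…s1 = 100 → error at position 4.
Flip position 4: 1101110 → 1100110

1100110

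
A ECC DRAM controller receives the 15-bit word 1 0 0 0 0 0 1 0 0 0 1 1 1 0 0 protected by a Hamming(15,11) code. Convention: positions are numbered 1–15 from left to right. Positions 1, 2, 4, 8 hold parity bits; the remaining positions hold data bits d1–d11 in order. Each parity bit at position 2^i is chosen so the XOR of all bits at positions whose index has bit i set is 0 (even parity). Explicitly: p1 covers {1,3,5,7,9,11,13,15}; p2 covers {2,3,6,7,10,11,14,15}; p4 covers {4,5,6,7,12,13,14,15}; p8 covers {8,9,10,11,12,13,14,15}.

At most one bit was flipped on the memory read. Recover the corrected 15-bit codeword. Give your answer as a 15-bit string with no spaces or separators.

100000100010100

s1 (pos 1,3,5,7,9,11,13,15): 1⊕0⊕0⊕1⊕0⊕1⊕1⊕0 = 0
s2 (pos 2,3,6,7,10,11,14,15): 0⊕0⊕0⊕1⊕0⊕1⊕0⊕0 = 0
s4 (pos 4,5,6,7,12,13,14,15): 0⊕0⊕0⊕1⊕1⊕1⊕0⊕0 = 1
s8 (pos 8,9,10,11,12,13,14,15): 0⊕0⊕0⊕1⊕1⊕1⊕0⊕0 = 1
Syndrome s8…s1 = 1100 → error at position 12.
Flip position 12: 100000100011100 → 100000100010100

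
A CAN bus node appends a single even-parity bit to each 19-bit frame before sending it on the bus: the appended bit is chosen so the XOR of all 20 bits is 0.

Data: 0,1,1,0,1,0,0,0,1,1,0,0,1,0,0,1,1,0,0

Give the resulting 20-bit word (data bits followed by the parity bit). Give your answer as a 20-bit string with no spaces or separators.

XOR of the 19 data bits: 0⊕1⊕1⊕0⊕1⊕0⊕0⊕0⊕1⊕1⊕0⊕0⊕1⊕0⊕0⊕1⊕1⊕0⊕0 = 0
Parity bit = 0 (so all 20 bits XOR to 0).

01101000110010011000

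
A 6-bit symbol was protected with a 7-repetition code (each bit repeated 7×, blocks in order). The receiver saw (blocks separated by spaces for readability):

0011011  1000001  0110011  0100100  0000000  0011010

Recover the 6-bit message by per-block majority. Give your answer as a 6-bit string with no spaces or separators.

Block 1 (0011011): 4 ones → 1
Block 2 (1000001): 2 ones → 0
Block 3 (0110011): 4 ones → 1
Block 4 (0100100): 2 ones → 0
Block 5 (0000000): 0 ones → 0
Block 6 (0011010): 3 ones → 0

101000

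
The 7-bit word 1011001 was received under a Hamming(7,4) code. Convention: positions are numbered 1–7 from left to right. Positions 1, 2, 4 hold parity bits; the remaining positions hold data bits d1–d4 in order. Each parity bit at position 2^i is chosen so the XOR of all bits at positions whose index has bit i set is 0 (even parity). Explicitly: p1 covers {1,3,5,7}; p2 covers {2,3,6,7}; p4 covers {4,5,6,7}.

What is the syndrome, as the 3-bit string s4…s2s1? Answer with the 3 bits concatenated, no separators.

001

s1 (pos 1,3,5,7): 1⊕1⊕0⊕1 = 1
s2 (pos 2,3,6,7): 0⊕1⊕0⊕1 = 0
s4 (pos 4,5,6,7): 1⊕0⊕0⊕1 = 0
Syndrome s4…s1 = 001 → error at position 1.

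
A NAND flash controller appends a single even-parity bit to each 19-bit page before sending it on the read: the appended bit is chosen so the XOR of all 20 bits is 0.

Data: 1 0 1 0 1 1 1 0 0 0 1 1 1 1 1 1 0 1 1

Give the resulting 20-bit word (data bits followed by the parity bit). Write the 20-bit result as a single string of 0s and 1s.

XOR of the 19 data bits: 1⊕0⊕1⊕0⊕1⊕1⊕1⊕0⊕0⊕0⊕1⊕1⊕1⊕1⊕1⊕1⊕0⊕1⊕1 = 1
Parity bit = 1 (so all 20 bits XOR to 0).

10101110001111110111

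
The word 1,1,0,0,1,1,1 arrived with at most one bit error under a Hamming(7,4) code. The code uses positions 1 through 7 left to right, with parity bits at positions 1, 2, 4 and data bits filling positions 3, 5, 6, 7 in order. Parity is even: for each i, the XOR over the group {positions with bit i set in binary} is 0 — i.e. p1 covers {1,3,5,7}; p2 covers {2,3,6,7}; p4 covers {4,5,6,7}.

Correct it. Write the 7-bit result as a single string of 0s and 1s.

1100110

s1 (pos 1,3,5,7): 1⊕0⊕1⊕1 = 1
s2 (pos 2,3,6,7): 1⊕0⊕1⊕1 = 1
s4 (pos 4,5,6,7): 0⊕1⊕1⊕1 = 1
Syndrome s4…s1 = 111 → error at position 7.
Flip position 7: 1100111 → 1100110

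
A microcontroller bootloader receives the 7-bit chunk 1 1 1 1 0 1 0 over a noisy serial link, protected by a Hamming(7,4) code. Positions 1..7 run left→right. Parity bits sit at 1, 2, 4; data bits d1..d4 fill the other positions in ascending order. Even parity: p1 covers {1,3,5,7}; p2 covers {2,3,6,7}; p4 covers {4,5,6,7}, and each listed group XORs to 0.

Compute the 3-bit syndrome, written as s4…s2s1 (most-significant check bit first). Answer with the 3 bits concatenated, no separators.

s1 (pos 1,3,5,7): 1⊕1⊕0⊕0 = 0
s2 (pos 2,3,6,7): 1⊕1⊕1⊕0 = 1
s4 (pos 4,5,6,7): 1⊕0⊕1⊕0 = 0
Syndrome s4…s1 = 010 → error at position 2.

010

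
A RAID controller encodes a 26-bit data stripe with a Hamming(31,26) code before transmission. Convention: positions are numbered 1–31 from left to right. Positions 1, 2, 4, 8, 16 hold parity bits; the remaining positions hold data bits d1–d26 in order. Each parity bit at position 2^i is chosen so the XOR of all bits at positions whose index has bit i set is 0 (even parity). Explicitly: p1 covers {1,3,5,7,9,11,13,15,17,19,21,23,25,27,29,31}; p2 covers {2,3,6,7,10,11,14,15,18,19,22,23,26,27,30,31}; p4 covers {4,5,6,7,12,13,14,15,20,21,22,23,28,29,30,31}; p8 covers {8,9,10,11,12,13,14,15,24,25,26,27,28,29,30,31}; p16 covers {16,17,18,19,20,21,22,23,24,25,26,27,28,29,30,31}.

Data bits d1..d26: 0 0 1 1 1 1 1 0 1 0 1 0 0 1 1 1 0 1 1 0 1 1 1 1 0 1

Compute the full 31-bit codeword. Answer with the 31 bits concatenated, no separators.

Place data at non-parity positions: p1 p2 0 p4 0 1 1 p8 1 1 1 0 1 0 1 p16 0 0 1 1 1 0 1 1 0 1 1 1 1 0 1
p1 (pos 1,3,5,7,9,11,13,15,17,19,21,23,25,27,29,31): XOR of data positions = 0⊕0⊕1⊕1⊕1⊕1⊕1⊕0⊕1⊕1⊕1⊕0⊕1⊕1⊕1 = 1
p2 (pos 2,3,6,7,10,11,14,15,18,19,22,23,26,27,30,31): XOR of data positions = 0⊕1⊕1⊕1⊕1⊕0⊕1⊕0⊕1⊕0⊕1⊕1⊕1⊕0⊕1 = 0
p4 (pos 4,5,6,7,12,13,14,15,20,21,22,23,28,29,30,31): XOR of data positions = 0⊕1⊕1⊕0⊕1⊕0⊕1⊕1⊕1⊕0⊕1⊕1⊕1⊕0⊕1 = 0
p8 (pos 8,9,10,11,12,13,14,15,24,25,26,27,28,29,30,31): XOR of data positions = 1⊕1⊕1⊕0⊕1⊕0⊕1⊕1⊕0⊕1⊕1⊕1⊕1⊕0⊕1 = 1
p16 (pos 16,17,18,19,20,21,22,23,24,25,26,27,28,29,30,31): XOR of data positions = 0⊕0⊕1⊕1⊕1⊕0⊕1⊕1⊕0⊕1⊕1⊕1⊕1⊕0⊕1 = 0
Codeword: 1000011111101010001110110111101

1000011111101010001110110111101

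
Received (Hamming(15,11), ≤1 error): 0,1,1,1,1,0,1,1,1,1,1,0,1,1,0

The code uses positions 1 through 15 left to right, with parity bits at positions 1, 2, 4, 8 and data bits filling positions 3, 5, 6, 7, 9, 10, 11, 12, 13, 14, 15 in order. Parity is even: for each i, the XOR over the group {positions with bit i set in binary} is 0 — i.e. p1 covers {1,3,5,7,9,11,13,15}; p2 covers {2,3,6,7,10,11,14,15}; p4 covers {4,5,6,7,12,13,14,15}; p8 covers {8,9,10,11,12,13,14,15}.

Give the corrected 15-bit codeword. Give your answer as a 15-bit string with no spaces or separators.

s1 (pos 1,3,5,7,9,11,13,15): 0⊕1⊕1⊕1⊕1⊕1⊕1⊕0 = 0
s2 (pos 2,3,6,7,10,11,14,15): 1⊕1⊕0⊕1⊕1⊕1⊕1⊕0 = 0
s4 (pos 4,5,6,7,12,13,14,15): 1⊕1⊕0⊕1⊕0⊕1⊕1⊕0 = 1
s8 (pos 8,9,10,11,12,13,14,15): 1⊕1⊕1⊕1⊕0⊕1⊕1⊕0 = 0
Syndrome s8…s1 = 0100 → error at position 4.
Flip position 4: 011110111110110 → 011010111110110

011010111110110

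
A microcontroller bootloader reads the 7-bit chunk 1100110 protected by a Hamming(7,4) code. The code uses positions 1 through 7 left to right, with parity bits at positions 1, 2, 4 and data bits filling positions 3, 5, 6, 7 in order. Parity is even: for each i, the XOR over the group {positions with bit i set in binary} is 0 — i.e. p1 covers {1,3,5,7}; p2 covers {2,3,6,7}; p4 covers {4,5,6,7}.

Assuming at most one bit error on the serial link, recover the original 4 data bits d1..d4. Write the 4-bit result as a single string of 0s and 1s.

s1 (pos 1,3,5,7): 1⊕0⊕1⊕0 = 0
s2 (pos 2,3,6,7): 1⊕0⊕1⊕0 = 0
s4 (pos 4,5,6,7): 0⊕1⊕1⊕0 = 0
Syndrome s4…s1 = 000 → no error.
Read data bits from positions 3,5,6,7: 0110

0110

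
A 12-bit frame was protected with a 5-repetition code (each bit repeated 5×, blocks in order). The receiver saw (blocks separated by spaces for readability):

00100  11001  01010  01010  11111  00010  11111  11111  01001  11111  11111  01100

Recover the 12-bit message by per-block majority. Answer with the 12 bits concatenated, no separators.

010010110110

Block 1 (00100): 1 one → 0
Block 2 (11001): 3 ones → 1
Block 3 (01010): 2 ones → 0
Block 4 (01010): 2 ones → 0
Block 5 (11111): 5 ones → 1
Block 6 (00010): 1 one → 0
Block 7 (11111): 5 ones → 1
Block 8 (11111): 5 ones → 1
Block 9 (01001): 2 ones → 0
Block 10 (11111): 5 ones → 1
Block 11 (11111): 5 ones → 1
Block 12 (01100): 2 ones → 0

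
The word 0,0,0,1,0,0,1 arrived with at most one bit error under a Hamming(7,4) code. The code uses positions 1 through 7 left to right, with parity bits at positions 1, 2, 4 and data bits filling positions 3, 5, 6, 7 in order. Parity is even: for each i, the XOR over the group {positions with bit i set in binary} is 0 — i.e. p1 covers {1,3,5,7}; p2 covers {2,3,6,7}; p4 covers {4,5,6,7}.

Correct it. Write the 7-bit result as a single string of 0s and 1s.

0011001

s1 (pos 1,3,5,7): 0⊕0⊕0⊕1 = 1
s2 (pos 2,3,6,7): 0⊕0⊕0⊕1 = 1
s4 (pos 4,5,6,7): 1⊕0⊕0⊕1 = 0
Syndrome s4…s1 = 011 → error at position 3.
Flip position 3: 0001001 → 0011001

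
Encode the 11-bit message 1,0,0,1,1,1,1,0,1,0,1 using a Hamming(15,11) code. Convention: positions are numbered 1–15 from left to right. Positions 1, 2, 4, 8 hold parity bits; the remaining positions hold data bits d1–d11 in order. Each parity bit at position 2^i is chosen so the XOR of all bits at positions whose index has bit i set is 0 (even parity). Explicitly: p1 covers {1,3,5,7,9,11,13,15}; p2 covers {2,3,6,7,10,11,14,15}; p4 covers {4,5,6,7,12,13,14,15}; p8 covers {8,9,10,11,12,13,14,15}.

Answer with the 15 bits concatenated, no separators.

Place data at non-parity positions: p1 p2 1 p4 0 0 1 p8 1 1 1 0 1 0 1
p1 (pos 1,3,5,7,9,11,13,15): XOR of data positions = 1⊕0⊕1⊕1⊕1⊕1⊕1 = 0
p2 (pos 2,3,6,7,10,11,14,15): XOR of data positions = 1⊕0⊕1⊕1⊕1⊕0⊕1 = 1
p4 (pos 4,5,6,7,12,13,14,15): XOR of data positions = 0⊕0⊕1⊕0⊕1⊕0⊕1 = 1
p8 (pos 8,9,10,11,12,13,14,15): XOR of data positions = 1⊕1⊕1⊕0⊕1⊕0⊕1 = 1
Codeword: 011100111110101

011100111110101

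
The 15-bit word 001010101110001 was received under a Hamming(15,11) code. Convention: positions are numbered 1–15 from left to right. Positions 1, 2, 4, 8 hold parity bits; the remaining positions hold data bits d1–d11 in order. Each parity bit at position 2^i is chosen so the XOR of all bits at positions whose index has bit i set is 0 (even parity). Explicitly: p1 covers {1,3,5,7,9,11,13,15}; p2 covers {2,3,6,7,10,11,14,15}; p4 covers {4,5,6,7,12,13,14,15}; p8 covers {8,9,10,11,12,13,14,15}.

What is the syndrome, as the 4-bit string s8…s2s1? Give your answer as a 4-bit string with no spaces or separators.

s1 (pos 1,3,5,7,9,11,13,15): 0⊕1⊕1⊕1⊕1⊕1⊕0⊕1 = 0
s2 (pos 2,3,6,7,10,11,14,15): 0⊕1⊕0⊕1⊕1⊕1⊕0⊕1 = 1
s4 (pos 4,5,6,7,12,13,14,15): 0⊕1⊕0⊕1⊕0⊕0⊕0⊕1 = 1
s8 (pos 8,9,10,11,12,13,14,15): 0⊕1⊕1⊕1⊕0⊕0⊕0⊕1 = 0
Syndrome s8…s1 = 0110 → error at position 6.

0110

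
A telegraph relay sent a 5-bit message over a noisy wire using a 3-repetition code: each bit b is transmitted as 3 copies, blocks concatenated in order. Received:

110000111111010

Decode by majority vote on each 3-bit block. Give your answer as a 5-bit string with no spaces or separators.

10110

Block 1 (110): 2 ones → 1
Block 2 (000): 0 ones → 0
Block 3 (111): 3 ones → 1
Block 4 (111): 3 ones → 1
Block 5 (010): 1 one → 0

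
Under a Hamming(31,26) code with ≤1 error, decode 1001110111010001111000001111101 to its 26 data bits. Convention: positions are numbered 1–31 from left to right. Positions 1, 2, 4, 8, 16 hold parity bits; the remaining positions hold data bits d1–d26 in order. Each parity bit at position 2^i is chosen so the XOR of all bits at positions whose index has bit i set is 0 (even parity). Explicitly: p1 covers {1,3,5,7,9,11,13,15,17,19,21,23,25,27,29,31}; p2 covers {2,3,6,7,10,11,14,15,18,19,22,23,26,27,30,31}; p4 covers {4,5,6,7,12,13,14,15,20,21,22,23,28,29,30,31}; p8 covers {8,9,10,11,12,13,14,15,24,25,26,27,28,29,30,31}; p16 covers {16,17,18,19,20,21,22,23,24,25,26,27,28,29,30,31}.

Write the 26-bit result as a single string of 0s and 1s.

s1 (pos 1,3,5,7,9,11,13,15,17,19,21,23,25,27,29,31): 1⊕0⊕1⊕0⊕1⊕0⊕0⊕0⊕1⊕1⊕0⊕0⊕1⊕1⊕1⊕1 = 1
s2 (pos 2,3,6,7,10,11,14,15,18,19,22,23,26,27,30,31): 0⊕0⊕1⊕0⊕1⊕0⊕0⊕0⊕1⊕1⊕0⊕0⊕1⊕1⊕0⊕1 = 1
s4 (pos 4,5,6,7,12,13,14,15,20,21,22,23,28,29,30,31): 1⊕1⊕1⊕0⊕1⊕0⊕0⊕0⊕0⊕0⊕0⊕0⊕1⊕1⊕0⊕1 = 1
s8 (pos 8,9,10,11,12,13,14,15,24,25,26,27,28,29,30,31): 1⊕1⊕1⊕0⊕1⊕0⊕0⊕0⊕0⊕1⊕1⊕1⊕1⊕1⊕0⊕1 = 0
s16 (pos 16,17,18,19,20,21,22,23,24,25,26,27,28,29,30,31): 1⊕1⊕1⊕1⊕0⊕0⊕0⊕0⊕0⊕1⊕1⊕1⊕1⊕1⊕0⊕1 = 0
Syndrome s16…s1 = 00111 → error at position 7.
Flip position 7: 1001110111010001111000001111101 → 1001111111010001111000001111101
Read data bits from positions 3,5,6,7,9,10,11,12,13,14,15,17,18,19,20,21,22,23,24,25,26,27,28,29,30,31: 01111101000111000001111101

01111101000111000001111101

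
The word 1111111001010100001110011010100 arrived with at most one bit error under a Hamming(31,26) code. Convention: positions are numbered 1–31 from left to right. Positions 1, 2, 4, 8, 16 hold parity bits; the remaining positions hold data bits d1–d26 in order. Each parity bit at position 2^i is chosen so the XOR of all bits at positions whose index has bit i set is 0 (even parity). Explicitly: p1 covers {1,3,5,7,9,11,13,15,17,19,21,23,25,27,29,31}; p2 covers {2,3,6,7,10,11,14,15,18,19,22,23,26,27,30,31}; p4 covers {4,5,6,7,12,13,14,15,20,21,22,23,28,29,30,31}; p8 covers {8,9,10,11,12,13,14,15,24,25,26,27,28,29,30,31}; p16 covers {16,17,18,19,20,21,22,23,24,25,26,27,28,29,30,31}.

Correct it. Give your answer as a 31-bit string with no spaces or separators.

s1 (pos 1,3,5,7,9,11,13,15,17,19,21,23,25,27,29,31): 1⊕1⊕1⊕1⊕0⊕0⊕0⊕0⊕0⊕1⊕1⊕0⊕1⊕1⊕1⊕0 = 1
s2 (pos 2,3,6,7,10,11,14,15,18,19,22,23,26,27,30,31): 1⊕1⊕1⊕1⊕1⊕0⊕1⊕0⊕0⊕1⊕0⊕0⊕0⊕1⊕0⊕0 = 0
s4 (pos 4,5,6,7,12,13,14,15,20,21,22,23,28,29,30,31): 1⊕1⊕1⊕1⊕1⊕0⊕1⊕0⊕1⊕1⊕0⊕0⊕0⊕1⊕0⊕0 = 1
s8 (pos 8,9,10,11,12,13,14,15,24,25,26,27,28,29,30,31): 0⊕0⊕1⊕0⊕1⊕0⊕1⊕0⊕1⊕1⊕0⊕1⊕0⊕1⊕0⊕0 = 1
s16 (pos 16,17,18,19,20,21,22,23,24,25,26,27,28,29,30,31): 0⊕0⊕0⊕1⊕1⊕1⊕0⊕0⊕1⊕1⊕0⊕1⊕0⊕1⊕0⊕0 = 1
Syndrome s16…s1 = 11101 → error at position 29.
Flip position 29: 1111111001010100001110011010100 → 1111111001010100001110011010000

1111111001010100001110011010000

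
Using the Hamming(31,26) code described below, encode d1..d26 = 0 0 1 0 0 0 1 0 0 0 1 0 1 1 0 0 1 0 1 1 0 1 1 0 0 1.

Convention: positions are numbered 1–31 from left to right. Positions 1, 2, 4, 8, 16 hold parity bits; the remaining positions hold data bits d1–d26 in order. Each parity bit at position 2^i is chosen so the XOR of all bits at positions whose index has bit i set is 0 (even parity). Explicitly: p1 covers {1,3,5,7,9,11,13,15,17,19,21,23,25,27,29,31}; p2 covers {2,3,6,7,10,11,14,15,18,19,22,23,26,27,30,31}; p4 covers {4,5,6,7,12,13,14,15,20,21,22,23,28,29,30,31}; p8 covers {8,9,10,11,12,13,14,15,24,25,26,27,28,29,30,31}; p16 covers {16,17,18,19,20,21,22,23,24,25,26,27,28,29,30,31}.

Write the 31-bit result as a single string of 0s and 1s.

Place data at non-parity positions: p1 p2 0 p4 0 1 0 p8 0 0 1 0 0 0 1 p16 0 1 1 0 0 1 0 1 1 0 1 1 0 0 1
p1 (pos 1,3,5,7,9,11,13,15,17,19,21,23,25,27,29,31): XOR of data positions = 0⊕0⊕0⊕0⊕1⊕0⊕1⊕0⊕1⊕0⊕0⊕1⊕1⊕0⊕1 = 0
p2 (pos 2,3,6,7,10,11,14,15,18,19,22,23,26,27,30,31): XOR of data positions = 0⊕1⊕0⊕0⊕1⊕0⊕1⊕1⊕1⊕1⊕0⊕0⊕1⊕0⊕1 = 0
p4 (pos 4,5,6,7,12,13,14,15,20,21,22,23,28,29,30,31): XOR of data positions = 0⊕1⊕0⊕0⊕0⊕0⊕1⊕0⊕0⊕1⊕0⊕1⊕0⊕0⊕1 = 1
p8 (pos 8,9,10,11,12,13,14,15,24,25,26,27,28,29,30,31): XOR of data positions = 0⊕0⊕1⊕0⊕0⊕0⊕1⊕1⊕1⊕0⊕1⊕1⊕0⊕0⊕1 = 1
p16 (pos 16,17,18,19,20,21,22,23,24,25,26,27,28,29,30,31): XOR of data positions = 0⊕1⊕1⊕0⊕0⊕1⊕0⊕1⊕1⊕0⊕1⊕1⊕0⊕0⊕1 = 0
Codeword: 0001010100100010011001011011001

0001010100100010011001011011001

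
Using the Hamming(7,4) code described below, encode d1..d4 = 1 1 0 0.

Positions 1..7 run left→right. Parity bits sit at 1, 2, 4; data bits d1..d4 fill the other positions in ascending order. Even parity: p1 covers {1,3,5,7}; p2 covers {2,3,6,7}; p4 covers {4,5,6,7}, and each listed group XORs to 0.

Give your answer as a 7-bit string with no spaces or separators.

0111100

Place data at non-parity positions: p1 p2 1 p4 1 0 0
p1 (pos 1,3,5,7): XOR of data positions = 1⊕1⊕0 = 0
p2 (pos 2,3,6,7): XOR of data positions = 1⊕0⊕0 = 1
p4 (pos 4,5,6,7): XOR of data positions = 1⊕0⊕0 = 1
Codeword: 0111100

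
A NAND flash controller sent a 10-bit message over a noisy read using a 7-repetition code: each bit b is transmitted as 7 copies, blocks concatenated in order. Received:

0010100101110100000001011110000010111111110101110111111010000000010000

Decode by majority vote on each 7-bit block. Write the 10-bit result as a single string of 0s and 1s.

0101011100

Block 1 (0010100): 2 ones → 0
Block 2 (1011101): 5 ones → 1
Block 3 (0000000): 0 ones → 0
Block 4 (1011110): 5 ones → 1
Block 5 (0000101): 2 ones → 0
Block 6 (1111111): 7 ones → 1
Block 7 (0101110): 4 ones → 1
Block 8 (1111110): 6 ones → 1
Block 9 (1000000): 1 one → 0
Block 10 (0010000): 1 one → 0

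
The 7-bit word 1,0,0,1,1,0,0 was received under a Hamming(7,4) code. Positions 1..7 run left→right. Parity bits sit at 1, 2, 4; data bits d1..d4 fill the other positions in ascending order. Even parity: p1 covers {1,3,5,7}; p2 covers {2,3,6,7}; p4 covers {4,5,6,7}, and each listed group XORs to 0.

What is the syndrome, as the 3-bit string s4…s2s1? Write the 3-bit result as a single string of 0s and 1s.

000

s1 (pos 1,3,5,7): 1⊕0⊕1⊕0 = 0
s2 (pos 2,3,6,7): 0⊕0⊕0⊕0 = 0
s4 (pos 4,5,6,7): 1⊕1⊕0⊕0 = 0
Syndrome s4…s1 = 000 → no error.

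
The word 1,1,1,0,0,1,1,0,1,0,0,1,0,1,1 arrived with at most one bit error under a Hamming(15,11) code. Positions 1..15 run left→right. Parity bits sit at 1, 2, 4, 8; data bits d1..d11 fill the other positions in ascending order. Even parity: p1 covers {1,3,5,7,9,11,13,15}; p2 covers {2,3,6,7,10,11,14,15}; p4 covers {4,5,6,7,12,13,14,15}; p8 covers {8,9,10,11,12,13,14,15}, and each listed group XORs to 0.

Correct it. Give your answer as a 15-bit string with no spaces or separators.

s1 (pos 1,3,5,7,9,11,13,15): 1⊕1⊕0⊕1⊕1⊕0⊕0⊕1 = 1
s2 (pos 2,3,6,7,10,11,14,15): 1⊕1⊕1⊕1⊕0⊕0⊕1⊕1 = 0
s4 (pos 4,5,6,7,12,13,14,15): 0⊕0⊕1⊕1⊕1⊕0⊕1⊕1 = 1
s8 (pos 8,9,10,11,12,13,14,15): 0⊕1⊕0⊕0⊕1⊕0⊕1⊕1 = 0
Syndrome s8…s1 = 0101 → error at position 5.
Flip position 5: 111001101001011 → 111011101001011

111011101001011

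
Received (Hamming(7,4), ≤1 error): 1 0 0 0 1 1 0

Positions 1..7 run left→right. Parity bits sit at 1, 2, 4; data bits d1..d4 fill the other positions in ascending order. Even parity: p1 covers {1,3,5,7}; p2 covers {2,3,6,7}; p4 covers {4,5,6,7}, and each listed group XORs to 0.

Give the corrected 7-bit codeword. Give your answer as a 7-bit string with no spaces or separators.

s1 (pos 1,3,5,7): 1⊕0⊕1⊕0 = 0
s2 (pos 2,3,6,7): 0⊕0⊕1⊕0 = 1
s4 (pos 4,5,6,7): 0⊕1⊕1⊕0 = 0
Syndrome s4…s1 = 010 → error at position 2.
Flip position 2: 1000110 → 1100110

1100110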